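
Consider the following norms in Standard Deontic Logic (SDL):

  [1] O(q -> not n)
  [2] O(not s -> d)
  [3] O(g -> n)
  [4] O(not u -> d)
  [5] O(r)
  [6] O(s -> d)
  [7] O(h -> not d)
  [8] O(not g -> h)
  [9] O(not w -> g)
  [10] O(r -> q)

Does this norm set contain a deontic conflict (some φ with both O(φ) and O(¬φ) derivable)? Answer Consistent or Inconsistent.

Inconsistent

Premises 2 and 6 are O(not s -> d) and O(s -> d); every ideal world satisfies not s or s, so in either case d holds — hence O(d).
The contrapositive of premise 7 (O(h -> not d)) is O(d -> not h), and O(d) is already established, so O(not h).
Premise 8, O(not g -> h), contraposes to O(not h -> g); with O(not h) we get O(g).
Applying K to premise 3 (O(g -> n)) and O(g) yields O(n).
Premise 1, O(q -> not n), contraposes to O(n -> not q); with O(n) we get O(not q).
Premise 10 is O(r -> q); contrapositively O(not q -> not r). Since O(not q) holds, K gives O(not r).
But premise 5 directly asserts O(r).
We now have both O(not r) and O(r) — r is simultaneously obligatory and forbidden, violating the D-axiom.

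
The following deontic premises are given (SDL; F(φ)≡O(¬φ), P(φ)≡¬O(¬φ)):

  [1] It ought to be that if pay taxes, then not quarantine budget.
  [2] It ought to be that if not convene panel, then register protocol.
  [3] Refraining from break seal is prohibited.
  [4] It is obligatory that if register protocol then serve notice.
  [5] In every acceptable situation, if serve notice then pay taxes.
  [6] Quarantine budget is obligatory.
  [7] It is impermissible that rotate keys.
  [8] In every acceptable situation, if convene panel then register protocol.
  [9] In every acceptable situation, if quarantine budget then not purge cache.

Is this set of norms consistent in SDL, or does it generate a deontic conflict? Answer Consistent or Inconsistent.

Premises 2 and 8 cover both cases: O(¬convene_panel → register_protocol) and O(convene_panel → register_protocol). Since ¬convene_panel ∨ convene_panel is a tautology, O(register_protocol) follows.
Premise 4 is O(register_protocol → serve_notice); since O(register_protocol), deontic closure gives O(serve_notice).
With premise 5, O(serve_notice → pay_taxes), the K-axiom yields O(pay_taxes).
From O(pay_taxes) and premise 1, O(pay_taxes → ¬quarantine_budget), we obtain O(¬quarantine_budget).
However, premise 6 gives O(quarantine_budget).
We now have both O(¬quarantine_budget) and O(quarantine_budget) — quarantine_budget is simultaneously obligatory and forbidden, violating the D-axiom.

Inconsistent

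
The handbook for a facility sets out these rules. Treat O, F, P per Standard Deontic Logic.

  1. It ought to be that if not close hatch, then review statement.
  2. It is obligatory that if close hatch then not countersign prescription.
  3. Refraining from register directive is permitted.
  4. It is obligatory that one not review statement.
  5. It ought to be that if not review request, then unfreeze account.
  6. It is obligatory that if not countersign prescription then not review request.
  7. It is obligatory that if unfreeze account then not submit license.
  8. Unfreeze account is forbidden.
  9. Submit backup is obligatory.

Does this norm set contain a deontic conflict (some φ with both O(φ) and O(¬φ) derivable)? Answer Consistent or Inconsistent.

Premise 8 is F(unfreeze_account), i.e. O(¬unfreeze_account).
The contrapositive of premise 5 (O(¬review_request → unfreeze_account)) is O(¬unfreeze_account → review_request), and O(¬unfreeze_account) is already established, so O(review_request).
Premise 6 is O(¬countersign_prescription → ¬review_request); contrapositively O(review_request → countersign_prescription). Since O(review_request) holds, K gives O(countersign_prescription).
Premise 2, O(close_hatch → ¬countersign_prescription), contraposes to O(countersign_prescription → ¬close_hatch); with O(countersign_prescription) we get O(¬close_hatch).
Premise 1 is O(¬close_hatch → review_statement); since O(¬close_hatch), deontic closure gives O(review_statement).
Yet premise 4 states O(¬review_statement).
We now have both O(review_statement) and O(¬review_statement) — review_statement is simultaneously obligatory and forbidden, violating the D-axiom.

Inconsistent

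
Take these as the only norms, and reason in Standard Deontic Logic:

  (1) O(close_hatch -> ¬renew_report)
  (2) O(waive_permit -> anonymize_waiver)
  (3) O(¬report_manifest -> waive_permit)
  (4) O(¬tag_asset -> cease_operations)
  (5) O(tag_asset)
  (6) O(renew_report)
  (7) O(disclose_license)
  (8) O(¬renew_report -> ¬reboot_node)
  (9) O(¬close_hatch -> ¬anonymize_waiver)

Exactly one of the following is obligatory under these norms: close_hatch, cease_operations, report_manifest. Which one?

report_manifest

Premise 6 gives O(renew_report).
Premise 1, O(close_hatch -> ¬renew_report), contraposes to O(renew_report -> ¬close_hatch); with O(renew_report) we get O(¬close_hatch).
With premise 9, O(¬close_hatch -> ¬anonymize_waiver), the K-axiom yields O(¬anonymize_waiver).
The contrapositive of premise 2 (O(waive_permit -> anonymize_waiver)) is O(¬anonymize_waiver -> ¬waive_permit), and O(¬anonymize_waiver) is already established, so O(¬waive_permit).
Premise 3, O(¬report_manifest -> waive_permit), contraposes to O(¬waive_permit -> report_manifest); with O(¬waive_permit) we get O(report_manifest).
So O(report_manifest) holds — report_manifest is obligatory. None of the other listed options is made obligatory by any chain of premises.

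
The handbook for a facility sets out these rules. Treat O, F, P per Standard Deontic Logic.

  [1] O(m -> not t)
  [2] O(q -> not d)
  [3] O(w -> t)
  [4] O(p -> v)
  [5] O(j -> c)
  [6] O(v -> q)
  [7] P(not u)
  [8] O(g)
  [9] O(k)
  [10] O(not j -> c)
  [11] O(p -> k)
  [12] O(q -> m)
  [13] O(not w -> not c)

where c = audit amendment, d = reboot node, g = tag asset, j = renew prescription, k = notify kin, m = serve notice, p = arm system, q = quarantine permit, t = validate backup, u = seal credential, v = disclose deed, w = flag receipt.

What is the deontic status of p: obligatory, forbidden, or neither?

By case analysis on not j: premise 10 gives O(not j -> c) and premise 5 gives O(j -> c), so O(c) either way.
Premise 13, O(not w -> not c), contraposes to O(c -> w); with O(c) we get O(w).
Premise 3 is O(w -> t); since O(w), deontic closure gives O(t).
Premise 1 is O(m -> not t); contrapositively O(t -> not m). Since O(t) holds, K gives O(not m).
Premise 12, O(q -> m), contraposes to O(not m -> not q); with O(not m) we get O(not q).
The contrapositive of premise 6 (O(v -> q)) is O(not q -> not v), and O(not q) is already established, so O(not v).
The contrapositive of premise 4 (O(p -> v)) is O(not v -> not p), and O(not v) is already established, so O(not p).
Premises 2, 7, 8, 9, 11 do not contribute to this derivation.
Thus O(not p), which is F(p): p is forbidden.

Forbidden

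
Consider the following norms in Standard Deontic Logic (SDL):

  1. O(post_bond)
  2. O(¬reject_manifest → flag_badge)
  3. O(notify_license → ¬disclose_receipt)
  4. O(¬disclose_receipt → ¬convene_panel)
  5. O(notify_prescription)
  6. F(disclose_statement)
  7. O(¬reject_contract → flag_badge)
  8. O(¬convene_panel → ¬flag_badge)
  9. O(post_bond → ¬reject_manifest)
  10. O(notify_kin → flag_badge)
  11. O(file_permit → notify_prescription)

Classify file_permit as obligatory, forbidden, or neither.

Premise 11 is O(file_permit → notify_prescription); even if O(notify_prescription) held, inferring O(file_permit) would be affirming the consequent — invalid.
No premise or chain of K-axiom applications forces O(file_permit), and none forces O(¬file_permit). So file_permit is neither obligatory nor forbidden under these norms.

Neither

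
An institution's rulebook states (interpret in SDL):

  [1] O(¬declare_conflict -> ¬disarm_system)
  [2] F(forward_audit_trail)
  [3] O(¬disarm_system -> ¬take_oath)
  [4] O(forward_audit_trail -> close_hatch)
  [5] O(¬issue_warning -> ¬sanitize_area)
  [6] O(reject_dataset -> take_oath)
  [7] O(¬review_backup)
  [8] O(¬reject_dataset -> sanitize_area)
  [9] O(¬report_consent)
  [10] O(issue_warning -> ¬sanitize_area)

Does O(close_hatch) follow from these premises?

No

Premise 4 is O(forward_audit_trail -> close_hatch), but O(forward_audit_trail) is not derivable from the premises, so it does not yield O(close_hatch).
No other premise forces O(close_hatch). An ideal world satisfying every premise can still have close_hatch false, so O(close_hatch) is not derivable.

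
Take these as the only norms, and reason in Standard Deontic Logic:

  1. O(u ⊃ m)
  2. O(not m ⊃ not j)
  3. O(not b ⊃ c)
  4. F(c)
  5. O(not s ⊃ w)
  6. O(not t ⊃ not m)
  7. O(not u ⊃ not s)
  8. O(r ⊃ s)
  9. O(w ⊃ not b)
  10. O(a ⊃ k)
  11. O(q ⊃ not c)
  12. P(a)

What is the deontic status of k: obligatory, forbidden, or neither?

Neither

Premise 10 is O(a ⊃ k), but O(a) is not derivable from the premises (the permission P(a) asserts only not O(not a), not O(a)), so it does not yield O(k).
No premise or chain of K-axiom applications forces O(k), and none forces O(not k). So k is neither obligatory nor forbidden under these norms.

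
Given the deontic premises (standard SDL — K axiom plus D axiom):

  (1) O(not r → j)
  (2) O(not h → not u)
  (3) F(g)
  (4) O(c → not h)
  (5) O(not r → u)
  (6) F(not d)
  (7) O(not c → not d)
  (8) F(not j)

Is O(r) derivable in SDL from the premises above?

Yes

Premise 6, F(not d), is equivalent to O(d).
The contrapositive of premise 7 (O(not c → not d)) is O(d → c), and O(d) is already established, so O(c).
From O(c) and premise 4, O(c → not h), we obtain O(not h).
With premise 2, O(not h → not u), the K-axiom yields O(not u).
Premise 5, O(not r → u), contraposes to O(not u → r); with O(not u) we get O(r).
Premises 1, 3, 8 do not contribute to this derivation.
So O(r) follows.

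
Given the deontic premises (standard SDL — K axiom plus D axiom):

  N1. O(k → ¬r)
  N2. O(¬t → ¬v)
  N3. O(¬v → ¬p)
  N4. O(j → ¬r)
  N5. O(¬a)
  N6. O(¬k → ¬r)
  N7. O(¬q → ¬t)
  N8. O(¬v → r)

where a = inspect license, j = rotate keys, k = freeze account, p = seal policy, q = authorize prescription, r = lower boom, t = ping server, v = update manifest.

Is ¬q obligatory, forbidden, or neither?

Premises 1 and 6 cover both cases: O(k → ¬r) and O(¬k → ¬r). Since k ∨ ¬k is a tautology, O(¬r) follows.
The contrapositive of premise 8 (O(¬v → r)) is O(¬r → v), and O(¬r) is already established, so O(v).
The contrapositive of premise 2 (O(¬t → ¬v)) is O(v → t), and O(v) is already established, so O(t).
The contrapositive of premise 7 (O(¬q → ¬t)) is O(t → q), and O(t) is already established, so O(q).
Premises 3, 4, 5 do not contribute to this derivation.
Thus O(q), which is F(¬q): ¬q is forbidden.

Forbidden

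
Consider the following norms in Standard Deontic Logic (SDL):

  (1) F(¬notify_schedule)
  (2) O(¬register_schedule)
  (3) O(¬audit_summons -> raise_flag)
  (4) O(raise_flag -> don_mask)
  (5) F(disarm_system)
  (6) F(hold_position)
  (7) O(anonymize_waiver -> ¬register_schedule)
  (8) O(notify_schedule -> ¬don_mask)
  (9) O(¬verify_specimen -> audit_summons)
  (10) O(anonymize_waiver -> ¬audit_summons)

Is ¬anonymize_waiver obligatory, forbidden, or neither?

Obligatory

F(¬notify_schedule) at premise 1 means O(notify_schedule).
Premise 8 is O(notify_schedule -> ¬don_mask); since O(notify_schedule), deontic closure gives O(¬don_mask).
Premise 4 is O(raise_flag -> don_mask); contrapositively O(¬don_mask -> ¬raise_flag). Since O(¬don_mask) holds, K gives O(¬raise_flag).
The contrapositive of premise 3 (O(¬audit_summons -> raise_flag)) is O(¬raise_flag -> audit_summons), and O(¬raise_flag) is already established, so O(audit_summons).
Premise 10 is O(anonymize_waiver -> ¬audit_summons); contrapositively O(audit_summons -> ¬anonymize_waiver). Since O(audit_summons) holds, K gives O(¬anonymize_waiver).
Premises 2, 5, 6, 7, 9 do not contribute to this derivation.
Hence ¬anonymize_waiver is obligatory.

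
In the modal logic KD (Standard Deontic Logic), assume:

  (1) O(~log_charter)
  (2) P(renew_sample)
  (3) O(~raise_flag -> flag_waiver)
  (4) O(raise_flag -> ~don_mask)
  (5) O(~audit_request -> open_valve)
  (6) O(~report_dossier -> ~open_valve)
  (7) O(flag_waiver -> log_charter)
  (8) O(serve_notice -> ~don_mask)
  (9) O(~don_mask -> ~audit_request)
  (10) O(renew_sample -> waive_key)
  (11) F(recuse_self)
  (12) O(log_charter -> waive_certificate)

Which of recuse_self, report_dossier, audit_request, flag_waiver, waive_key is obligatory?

report_dossier

From premise 1 we have O(~log_charter).
The contrapositive of premise 7 (O(flag_waiver -> log_charter)) is O(~log_charter -> ~flag_waiver), and O(~log_charter) is already established, so O(~flag_waiver).
Premise 3, O(~raise_flag -> flag_waiver), contraposes to O(~flag_waiver -> raise_flag); with O(~flag_waiver) we get O(raise_flag).
With premise 4, O(raise_flag -> ~don_mask), the K-axiom yields O(~don_mask).
Premise 9 is O(~don_mask -> ~audit_request); since O(~don_mask), deontic closure gives O(~audit_request).
Premise 5 is O(~audit_request -> open_valve); since O(~audit_request), deontic closure gives O(open_valve).
The contrapositive of premise 6 (O(~report_dossier -> ~open_valve)) is O(open_valve -> report_dossier), and O(open_valve) is already established, so O(report_dossier).
So O(report_dossier) holds — report_dossier is obligatory. None of the other listed options is made obligatory by any chain of premises.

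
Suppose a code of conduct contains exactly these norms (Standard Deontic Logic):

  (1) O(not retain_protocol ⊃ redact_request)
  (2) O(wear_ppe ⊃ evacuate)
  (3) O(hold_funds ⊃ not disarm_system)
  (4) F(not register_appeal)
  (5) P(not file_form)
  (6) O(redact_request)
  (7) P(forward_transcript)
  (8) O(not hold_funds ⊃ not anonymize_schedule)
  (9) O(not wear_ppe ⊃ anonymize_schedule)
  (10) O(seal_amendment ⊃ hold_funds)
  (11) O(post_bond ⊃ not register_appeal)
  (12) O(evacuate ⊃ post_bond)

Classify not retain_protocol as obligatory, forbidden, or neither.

Premise 1 is O(not retain_protocol ⊃ redact_request); even if O(redact_request) held, inferring O(not retain_protocol) would be affirming the consequent — invalid.
No premise or chain of K-axiom applications forces O(not retain_protocol), and none forces O(retain_protocol). So not retain_protocol is neither obligatory nor forbidden under these norms.

Neither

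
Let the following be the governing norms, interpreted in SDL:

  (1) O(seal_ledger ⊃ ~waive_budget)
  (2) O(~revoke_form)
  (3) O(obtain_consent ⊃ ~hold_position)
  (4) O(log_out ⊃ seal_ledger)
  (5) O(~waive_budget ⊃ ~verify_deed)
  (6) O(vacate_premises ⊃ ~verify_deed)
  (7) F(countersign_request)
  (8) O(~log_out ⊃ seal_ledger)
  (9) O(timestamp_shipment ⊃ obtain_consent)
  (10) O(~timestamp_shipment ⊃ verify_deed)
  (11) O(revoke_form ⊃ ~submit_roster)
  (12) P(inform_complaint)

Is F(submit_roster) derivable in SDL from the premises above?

Premise 11 is O(revoke_form ⊃ ~submit_roster), but O(revoke_form) is not derivable from the premises, so it does not yield O(~submit_roster).
No other premise forces O(~submit_roster). An ideal world satisfying every premise can still have submit_roster true, so F(submit_roster) is not derivable.

No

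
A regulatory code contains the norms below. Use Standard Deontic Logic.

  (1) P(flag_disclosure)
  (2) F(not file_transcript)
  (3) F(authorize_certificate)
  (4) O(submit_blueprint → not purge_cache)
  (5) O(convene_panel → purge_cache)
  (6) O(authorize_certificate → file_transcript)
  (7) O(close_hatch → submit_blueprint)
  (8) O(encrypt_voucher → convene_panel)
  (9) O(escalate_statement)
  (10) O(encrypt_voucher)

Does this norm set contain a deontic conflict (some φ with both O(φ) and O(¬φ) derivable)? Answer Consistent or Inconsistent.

Premise 6 is O(authorize_certificate → file_transcript); even if O(file_transcript) held, inferring O(authorize_certificate) would be affirming the consequent — invalid.
So O(authorize_certificate) is not derivable, and the apparent clash with O(not authorize_certificate) does not arise.
A world satisfying every obligation exists (e.g. authorize_certificate=false, close_hatch=false, convene_panel=true, encrypt_voucher=true, escalate_statement=true, file_transcript=true, flag_disclosure=false, purge_cache=true, submit_blueprint=false); no atom is both obligatory and forbidden, so the set is consistent.

Consistent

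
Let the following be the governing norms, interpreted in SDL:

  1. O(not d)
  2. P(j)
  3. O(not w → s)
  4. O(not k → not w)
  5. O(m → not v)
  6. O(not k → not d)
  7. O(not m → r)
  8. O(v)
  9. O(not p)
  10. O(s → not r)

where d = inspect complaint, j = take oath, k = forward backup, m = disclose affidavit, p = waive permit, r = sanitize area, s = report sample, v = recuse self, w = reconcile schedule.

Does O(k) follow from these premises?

Yes

From premise 8 we have O(v).
Premise 5 is O(m → not v); contrapositively O(v → not m). Since O(v) holds, K gives O(not m).
With premise 7, O(not m → r), the K-axiom yields O(r).
Premise 10, O(s → not r), contraposes to O(r → not s); with O(r) we get O(not s).
Premise 3 is O(not w → s); contrapositively O(not s → w). Since O(not s) holds, K gives O(w).
Premise 4 is O(not k → not w); contrapositively O(w → k). Since O(w) holds, K gives O(k).
Premises 1, 2, 6, 9 do not contribute to this derivation.
So O(k) follows.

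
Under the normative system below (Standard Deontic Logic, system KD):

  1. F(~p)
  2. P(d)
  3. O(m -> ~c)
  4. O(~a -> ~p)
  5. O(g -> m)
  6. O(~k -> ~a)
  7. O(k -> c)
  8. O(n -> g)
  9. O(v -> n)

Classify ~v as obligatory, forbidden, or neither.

Premise 1, F(~p), is equivalent to O(p).
Premise 4 is O(~a -> ~p); contrapositively O(p -> a). Since O(p) holds, K gives O(a).
The contrapositive of premise 6 (O(~k -> ~a)) is O(a -> k), and O(a) is already established, so O(k).
With premise 7, O(k -> c), the K-axiom yields O(c).
Premise 3 is O(m -> ~c); contrapositively O(c -> ~m). Since O(c) holds, K gives O(~m).
Premise 5 is O(g -> m); contrapositively O(~m -> ~g). Since O(~m) holds, K gives O(~g).
Premise 8, O(n -> g), contraposes to O(~g -> ~n); with O(~g) we get O(~n).
Premise 9 is O(v -> n); contrapositively O(~n -> ~v). Since O(~n) holds, K gives O(~v).
Premise 2 does not contribute to this derivation.
Hence ~v is obligatory.

Obligatory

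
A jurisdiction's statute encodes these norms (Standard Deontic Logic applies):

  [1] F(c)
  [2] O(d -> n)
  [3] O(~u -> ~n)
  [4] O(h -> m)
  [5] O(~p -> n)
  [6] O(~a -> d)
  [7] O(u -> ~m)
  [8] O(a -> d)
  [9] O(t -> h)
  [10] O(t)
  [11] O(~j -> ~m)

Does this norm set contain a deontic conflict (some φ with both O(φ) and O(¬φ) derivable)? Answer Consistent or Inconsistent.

Inconsistent

By case analysis on a: premise 8 gives O(a -> d) and premise 6 gives O(~a -> d), so O(d) either way.
Premise 2 is O(d -> n); since O(d), deontic closure gives O(n).
The contrapositive of premise 3 (O(~u -> ~n)) is O(n -> u), and O(n) is already established, so O(u).
Applying K to premise 7 (O(u -> ~m)) and O(u) yields O(~m).
The contrapositive of premise 4 (O(h -> m)) is O(~m -> ~h), and O(~m) is already established, so O(~h).
Premise 9, O(t -> h), contraposes to O(~h -> ~t); with O(~h) we get O(~t).
However, premise 10 gives O(t).
We now have both O(~t) and O(t) — t is simultaneously obligatory and forbidden, violating the D-axiom.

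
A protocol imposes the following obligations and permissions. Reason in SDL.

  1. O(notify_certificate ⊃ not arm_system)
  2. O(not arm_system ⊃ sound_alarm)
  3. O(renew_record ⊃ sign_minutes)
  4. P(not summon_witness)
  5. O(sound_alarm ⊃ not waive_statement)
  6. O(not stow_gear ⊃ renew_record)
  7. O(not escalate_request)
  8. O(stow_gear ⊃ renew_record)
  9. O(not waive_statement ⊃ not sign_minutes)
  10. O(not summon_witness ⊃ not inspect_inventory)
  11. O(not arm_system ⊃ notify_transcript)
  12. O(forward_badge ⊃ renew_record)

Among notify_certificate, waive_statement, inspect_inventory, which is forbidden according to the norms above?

Premises 6 and 8 cover both cases: O(not stow_gear ⊃ renew_record) and O(stow_gear ⊃ renew_record). Since not stow_gear ∨ stow_gear is a tautology, O(renew_record) follows.
With premise 3, O(renew_record ⊃ sign_minutes), the K-axiom yields O(sign_minutes).
The contrapositive of premise 9 (O(not waive_statement ⊃ not sign_minutes)) is O(sign_minutes ⊃ waive_statement), and O(sign_minutes) is already established, so O(waive_statement).
Premise 5, O(sound_alarm ⊃ not waive_statement), contraposes to O(waive_statement ⊃ not sound_alarm); with O(waive_statement) we get O(not sound_alarm).
Premise 2, O(not arm_system ⊃ sound_alarm), contraposes to O(not sound_alarm ⊃ arm_system); with O(not sound_alarm) we get O(arm_system).
Premise 1 is O(notify_certificate ⊃ not arm_system); contrapositively O(arm_system ⊃ not notify_certificate). Since O(arm_system) holds, K gives O(not notify_certificate).
So O(not notify_certificate) holds, i.e. notify_certificate is forbidden. None of the other listed options is forbidden under the premises.

notify_certificate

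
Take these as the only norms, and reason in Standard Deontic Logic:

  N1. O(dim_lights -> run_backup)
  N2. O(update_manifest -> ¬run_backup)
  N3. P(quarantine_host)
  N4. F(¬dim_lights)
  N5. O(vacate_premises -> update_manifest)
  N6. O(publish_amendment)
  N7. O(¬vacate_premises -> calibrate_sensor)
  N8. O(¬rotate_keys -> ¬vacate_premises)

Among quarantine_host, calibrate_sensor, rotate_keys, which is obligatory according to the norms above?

calibrate_sensor

F(¬dim_lights) at premise 4 means O(dim_lights).
Applying K to premise 1 (O(dim_lights -> run_backup)) and O(dim_lights) yields O(run_backup).
The contrapositive of premise 2 (O(update_manifest -> ¬run_backup)) is O(run_backup -> ¬update_manifest), and O(run_backup) is already established, so O(¬update_manifest).
Premise 5 is O(vacate_premises -> update_manifest); contrapositively O(¬update_manifest -> ¬vacate_premises). Since O(¬update_manifest) holds, K gives O(¬vacate_premises).
With premise 7, O(¬vacate_premises -> calibrate_sensor), the K-axiom yields O(calibrate_sensor).
So O(calibrate_sensor) holds — calibrate_sensor is obligatory. None of the other listed options is made obligatory by any chain of premises.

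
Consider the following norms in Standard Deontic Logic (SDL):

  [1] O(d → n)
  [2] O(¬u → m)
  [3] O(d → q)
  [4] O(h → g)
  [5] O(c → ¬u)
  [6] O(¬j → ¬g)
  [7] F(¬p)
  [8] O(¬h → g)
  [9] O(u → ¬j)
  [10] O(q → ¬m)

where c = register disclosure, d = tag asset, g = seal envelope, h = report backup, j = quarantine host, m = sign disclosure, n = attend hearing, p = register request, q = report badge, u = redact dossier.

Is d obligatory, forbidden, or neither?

By case analysis on ¬h: premise 8 gives O(¬h → g) and premise 4 gives O(h → g), so O(g) either way.
The contrapositive of premise 6 (O(¬j → ¬g)) is O(g → j), and O(g) is already established, so O(j).
Premise 9 is O(u → ¬j); contrapositively O(j → ¬u). Since O(j) holds, K gives O(¬u).
With premise 2, O(¬u → m), the K-axiom yields O(m).
Premise 10, O(q → ¬m), contraposes to O(m → ¬q); with O(m) we get O(¬q).
Premise 3 is O(d → q); contrapositively O(¬q → ¬d). Since O(¬q) holds, K gives O(¬d).
Premises 1, 5, 7 do not contribute to this derivation.
Thus O(¬d), which is F(d): d is forbidden.

Forbidden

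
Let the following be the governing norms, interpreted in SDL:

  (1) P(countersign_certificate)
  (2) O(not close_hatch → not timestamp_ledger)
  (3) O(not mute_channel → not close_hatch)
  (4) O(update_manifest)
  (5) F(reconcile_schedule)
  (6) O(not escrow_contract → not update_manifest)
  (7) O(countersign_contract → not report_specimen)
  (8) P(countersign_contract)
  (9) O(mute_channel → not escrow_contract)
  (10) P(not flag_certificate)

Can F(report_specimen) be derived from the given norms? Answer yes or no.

No

Premise 7 is O(countersign_contract → not report_specimen), but O(countersign_contract) is not derivable from the premises (the permission P(countersign_contract) asserts only not O(not countersign_contract), not O(countersign_contract)), so it does not yield O(not report_specimen).
No other premise forces O(not report_specimen). An ideal world satisfying every premise can still have report_specimen true, so F(report_specimen) is not derivable.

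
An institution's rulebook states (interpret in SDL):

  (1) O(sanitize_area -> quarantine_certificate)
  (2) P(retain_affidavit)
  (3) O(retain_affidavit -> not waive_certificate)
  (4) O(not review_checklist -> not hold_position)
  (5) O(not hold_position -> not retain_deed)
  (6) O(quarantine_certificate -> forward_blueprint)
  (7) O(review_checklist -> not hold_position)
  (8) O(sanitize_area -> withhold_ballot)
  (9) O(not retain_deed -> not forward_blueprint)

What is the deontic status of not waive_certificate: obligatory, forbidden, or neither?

Neither

Premise 3 is O(retain_affidavit -> not waive_certificate), but O(retain_affidavit) is not derivable from the premises (the permission P(retain_affidavit) asserts only not O(not retain_affidavit), not O(retain_affidavit)), so it does not yield O(not waive_certificate).
No premise or chain of K-axiom applications forces O(not waive_certificate), and none forces O(waive_certificate). So not waive_certificate is neither obligatory nor forbidden under these norms.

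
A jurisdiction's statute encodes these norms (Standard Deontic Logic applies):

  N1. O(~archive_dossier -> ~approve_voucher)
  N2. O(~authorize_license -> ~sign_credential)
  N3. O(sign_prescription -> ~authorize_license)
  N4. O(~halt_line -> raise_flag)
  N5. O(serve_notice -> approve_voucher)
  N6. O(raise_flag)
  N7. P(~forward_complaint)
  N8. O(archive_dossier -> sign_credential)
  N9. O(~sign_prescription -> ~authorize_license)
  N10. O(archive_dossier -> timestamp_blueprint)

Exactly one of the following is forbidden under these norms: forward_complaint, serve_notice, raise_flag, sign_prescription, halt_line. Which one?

Premises 9 and 3 cover both cases: O(~sign_prescription -> ~authorize_license) and O(sign_prescription -> ~authorize_license). Since ~sign_prescription ∨ sign_prescription is a tautology, O(~authorize_license) follows.
Applying K to premise 2 (O(~authorize_license -> ~sign_credential)) and O(~authorize_license) yields O(~sign_credential).
Premise 8 is O(archive_dossier -> sign_credential); contrapositively O(~sign_credential -> ~archive_dossier). Since O(~sign_credential) holds, K gives O(~archive_dossier).
With premise 1, O(~archive_dossier -> ~approve_voucher), the K-axiom yields O(~approve_voucher).
Premise 5 is O(serve_notice -> approve_voucher); contrapositively O(~approve_voucher -> ~serve_notice). Since O(~approve_voucher) holds, K gives O(~serve_notice).
So O(~serve_notice) holds, i.e. serve_notice is forbidden. None of the other listed options is forbidden under the premises.

serve_notice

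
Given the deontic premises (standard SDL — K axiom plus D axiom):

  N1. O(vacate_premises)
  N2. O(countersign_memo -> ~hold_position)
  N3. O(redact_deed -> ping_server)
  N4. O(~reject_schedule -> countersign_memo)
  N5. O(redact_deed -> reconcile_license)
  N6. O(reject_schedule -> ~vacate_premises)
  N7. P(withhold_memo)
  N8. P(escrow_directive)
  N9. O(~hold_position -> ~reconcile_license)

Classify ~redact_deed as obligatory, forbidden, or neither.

Obligatory

From premise 1 we have O(vacate_premises).
The contrapositive of premise 6 (O(reject_schedule -> ~vacate_premises)) is O(vacate_premises -> ~reject_schedule), and O(vacate_premises) is already established, so O(~reject_schedule).
Applying K to premise 4 (O(~reject_schedule -> countersign_memo)) and O(~reject_schedule) yields O(countersign_memo).
From O(countersign_memo) and premise 2, O(countersign_memo -> ~hold_position), we obtain O(~hold_position).
From O(~hold_position) and premise 9, O(~hold_position -> ~reconcile_license), we obtain O(~reconcile_license).
Premise 5 is O(redact_deed -> reconcile_license); contrapositively O(~reconcile_license -> ~redact_deed). Since O(~reconcile_license) holds, K gives O(~redact_deed).
Premises 3, 7, 8 do not contribute to this derivation.
Hence ~redact_deed is obligatory.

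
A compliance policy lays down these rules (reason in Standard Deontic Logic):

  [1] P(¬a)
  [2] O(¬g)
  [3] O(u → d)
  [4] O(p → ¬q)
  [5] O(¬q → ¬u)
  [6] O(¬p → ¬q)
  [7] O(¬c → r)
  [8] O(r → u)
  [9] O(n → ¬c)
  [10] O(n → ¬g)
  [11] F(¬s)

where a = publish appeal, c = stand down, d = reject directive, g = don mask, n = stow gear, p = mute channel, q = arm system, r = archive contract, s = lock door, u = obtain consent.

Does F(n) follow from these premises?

Yes

By case analysis on ¬p: premise 6 gives O(¬p → ¬q) and premise 4 gives O(p → ¬q), so O(¬q) either way.
Applying K to premise 5 (O(¬q → ¬u)) and O(¬q) yields O(¬u).
The contrapositive of premise 8 (O(r → u)) is O(¬u → ¬r), and O(¬u) is already established, so O(¬r).
Premise 7 is O(¬c → r); contrapositively O(¬r → c). Since O(¬r) holds, K gives O(c).
Premise 9 is O(n → ¬c); contrapositively O(c → ¬n). Since O(c) holds, K gives O(¬n).
Premises 1, 2, 3, 10, 11 do not contribute to this derivation.
So O(¬n) holds, i.e. F(n). The claim follows.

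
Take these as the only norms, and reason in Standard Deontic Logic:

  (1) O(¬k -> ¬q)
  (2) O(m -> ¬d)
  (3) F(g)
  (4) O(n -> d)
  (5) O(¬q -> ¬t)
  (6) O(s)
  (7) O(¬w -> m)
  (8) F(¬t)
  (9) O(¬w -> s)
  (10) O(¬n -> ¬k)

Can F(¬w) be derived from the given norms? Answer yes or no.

Yes

Premise 8 is F(¬t), i.e. O(t).
The contrapositive of premise 5 (O(¬q -> ¬t)) is O(t -> q), and O(t) is already established, so O(q).
Premise 1 is O(¬k -> ¬q); contrapositively O(q -> k). Since O(q) holds, K gives O(k).
Premise 10, O(¬n -> ¬k), contraposes to O(k -> n); with O(k) we get O(n).
Premise 4 is O(n -> d); since O(n), deontic closure gives O(d).
Premise 2 is O(m -> ¬d); contrapositively O(d -> ¬m). Since O(d) holds, K gives O(¬m).
Premise 7 is O(¬w -> m); contrapositively O(¬m -> w). Since O(¬m) holds, K gives O(w).
Premises 3, 6, 9 do not contribute to this derivation.
So O(w) holds, i.e. F(¬w). The claim follows.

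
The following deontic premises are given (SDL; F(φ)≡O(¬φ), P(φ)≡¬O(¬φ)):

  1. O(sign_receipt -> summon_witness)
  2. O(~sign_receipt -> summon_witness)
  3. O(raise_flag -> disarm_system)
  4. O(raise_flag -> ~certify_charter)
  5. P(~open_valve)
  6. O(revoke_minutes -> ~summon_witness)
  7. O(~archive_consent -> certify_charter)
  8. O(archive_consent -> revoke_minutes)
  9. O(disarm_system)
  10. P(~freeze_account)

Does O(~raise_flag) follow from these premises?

By case analysis on sign_receipt: premise 1 gives O(sign_receipt -> summon_witness) and premise 2 gives O(~sign_receipt -> summon_witness), so O(summon_witness) either way.
The contrapositive of premise 6 (O(revoke_minutes -> ~summon_witness)) is O(summon_witness -> ~revoke_minutes), and O(summon_witness) is already established, so O(~revoke_minutes).
Premise 8 is O(archive_consent -> revoke_minutes); contrapositively O(~revoke_minutes -> ~archive_consent). Since O(~revoke_minutes) holds, K gives O(~archive_consent).
Premise 7 is O(~archive_consent -> certify_charter); since O(~archive_consent), deontic closure gives O(certify_charter).
Premise 4 is O(raise_flag -> ~certify_charter); contrapositively O(certify_charter -> ~raise_flag). Since O(certify_charter) holds, K gives O(~raise_flag).
Premises 3, 5, 9, 10 do not contribute to this derivation.
So O(~raise_flag) follows.

Yes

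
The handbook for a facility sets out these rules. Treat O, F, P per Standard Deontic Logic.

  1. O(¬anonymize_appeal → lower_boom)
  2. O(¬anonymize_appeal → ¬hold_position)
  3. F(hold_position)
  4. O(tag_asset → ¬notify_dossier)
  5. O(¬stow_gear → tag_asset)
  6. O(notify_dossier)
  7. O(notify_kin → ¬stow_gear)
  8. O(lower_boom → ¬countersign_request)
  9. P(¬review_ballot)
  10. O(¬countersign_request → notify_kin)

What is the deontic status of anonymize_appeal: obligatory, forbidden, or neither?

From premise 6 we have O(notify_dossier).
Premise 4 is O(tag_asset → ¬notify_dossier); contrapositively O(notify_dossier → ¬tag_asset). Since O(notify_dossier) holds, K gives O(¬tag_asset).
Premise 5 is O(¬stow_gear → tag_asset); contrapositively O(¬tag_asset → stow_gear). Since O(¬tag_asset) holds, K gives O(stow_gear).
Premise 7 is O(notify_kin → ¬stow_gear); contrapositively O(stow_gear → ¬notify_kin). Since O(stow_gear) holds, K gives O(¬notify_kin).
Premise 10, O(¬countersign_request → notify_kin), contraposes to O(¬notify_kin → countersign_request); with O(¬notify_kin) we get O(countersign_request).
Premise 8, O(lower_boom → ¬countersign_request), contraposes to O(countersign_request → ¬lower_boom); with O(countersign_request) we get O(¬lower_boom).
Premise 1 is O(¬anonymize_appeal → lower_boom); contrapositively O(¬lower_boom → anonymize_appeal). Since O(¬lower_boom) holds, K gives O(anonymize_appeal).
Premises 2, 3, 9 do not contribute to this derivation.
Hence anonymize_appeal is obligatory.

Obligatory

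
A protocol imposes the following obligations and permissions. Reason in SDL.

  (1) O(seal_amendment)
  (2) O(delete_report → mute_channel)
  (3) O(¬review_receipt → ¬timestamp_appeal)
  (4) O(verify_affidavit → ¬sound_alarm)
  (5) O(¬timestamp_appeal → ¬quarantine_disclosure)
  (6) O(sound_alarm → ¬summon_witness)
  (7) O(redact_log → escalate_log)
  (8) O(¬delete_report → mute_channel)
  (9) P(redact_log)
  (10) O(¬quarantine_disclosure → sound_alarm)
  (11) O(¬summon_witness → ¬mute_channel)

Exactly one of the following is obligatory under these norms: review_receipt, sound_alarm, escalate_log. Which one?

Premises 8 and 2 cover both cases: O(¬delete_report → mute_channel) and O(delete_report → mute_channel). Since ¬delete_report ∨ delete_report is a tautology, O(mute_channel) follows.
Premise 11, O(¬summon_witness → ¬mute_channel), contraposes to O(mute_channel → summon_witness); with O(mute_channel) we get O(summon_witness).
Premise 6 is O(sound_alarm → ¬summon_witness); contrapositively O(summon_witness → ¬sound_alarm). Since O(summon_witness) holds, K gives O(¬sound_alarm).
The contrapositive of premise 10 (O(¬quarantine_disclosure → sound_alarm)) is O(¬sound_alarm → quarantine_disclosure), and O(¬sound_alarm) is already established, so O(quarantine_disclosure).
Premise 5 is O(¬timestamp_appeal → ¬quarantine_disclosure); contrapositively O(quarantine_disclosure → timestamp_appeal). Since O(quarantine_disclosure) holds, K gives O(timestamp_appeal).
The contrapositive of premise 3 (O(¬review_receipt → ¬timestamp_appeal)) is O(timestamp_appeal → review_receipt), and O(timestamp_appeal) is already established, so O(review_receipt).
So O(review_receipt) holds — review_receipt is obligatory. None of the other listed options is made obligatory by any chain of premises.

review_receipt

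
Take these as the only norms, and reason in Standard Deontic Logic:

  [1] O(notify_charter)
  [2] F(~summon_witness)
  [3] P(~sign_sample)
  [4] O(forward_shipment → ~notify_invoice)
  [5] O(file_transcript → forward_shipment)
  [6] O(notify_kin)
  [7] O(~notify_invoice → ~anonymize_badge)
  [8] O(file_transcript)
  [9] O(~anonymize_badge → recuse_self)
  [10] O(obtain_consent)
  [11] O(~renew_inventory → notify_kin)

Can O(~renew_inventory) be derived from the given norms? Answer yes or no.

Premise 11 is O(~renew_inventory → notify_kin); even if O(notify_kin) held, inferring O(~renew_inventory) would be affirming the consequent — invalid.
No other premise forces O(~renew_inventory). An ideal world satisfying every premise can still have ~renew_inventory false, so O(~renew_inventory) is not derivable.

No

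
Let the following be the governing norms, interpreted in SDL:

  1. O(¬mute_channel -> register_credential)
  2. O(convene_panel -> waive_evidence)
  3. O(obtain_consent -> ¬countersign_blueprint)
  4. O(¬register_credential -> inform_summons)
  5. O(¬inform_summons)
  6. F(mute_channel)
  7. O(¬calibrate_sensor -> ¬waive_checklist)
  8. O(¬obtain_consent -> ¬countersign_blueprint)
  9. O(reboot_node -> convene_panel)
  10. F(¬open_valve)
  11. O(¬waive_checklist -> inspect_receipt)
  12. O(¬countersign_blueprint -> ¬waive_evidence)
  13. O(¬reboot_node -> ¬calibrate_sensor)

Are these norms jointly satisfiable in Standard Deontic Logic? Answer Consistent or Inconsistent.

Premise 4 is O(¬register_credential -> inform_summons), but O(¬register_credential) is not derivable from the premises, so it does not yield O(inform_summons).
So O(inform_summons) is not derivable, and the apparent clash with O(¬inform_summons) does not arise.
A world satisfying every obligation exists (e.g. calibrate_sensor=false, convene_panel=false, countersign_blueprint=false, inform_summons=false, inspect_receipt=true, mute_channel=false, obtain_consent=false, open_valve=true, reboot_node=false, register_credential=true, waive_checklist=false, waive_evidence=false); no atom is both obligatory and forbidden, so the set is consistent.

Consistent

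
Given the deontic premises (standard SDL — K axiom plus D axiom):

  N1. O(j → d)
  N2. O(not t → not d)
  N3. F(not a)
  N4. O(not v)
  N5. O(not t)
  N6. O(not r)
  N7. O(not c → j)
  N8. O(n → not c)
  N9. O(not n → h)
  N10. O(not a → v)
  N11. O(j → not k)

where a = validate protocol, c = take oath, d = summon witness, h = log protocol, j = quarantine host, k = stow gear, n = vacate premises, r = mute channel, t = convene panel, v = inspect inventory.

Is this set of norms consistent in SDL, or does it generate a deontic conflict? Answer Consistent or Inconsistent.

Consistent

Premise 10 is O(not a → v), but O(not a) is not derivable from the premises, so it does not yield O(v).
So O(v) is not derivable, and the apparent clash with O(not v) does not arise.
A world satisfying every obligation exists (e.g. a=true, c=true, d=false, h=true, j=false, k=false, n=false, r=false, t=false, v=false); no atom is both obligatory and forbidden, so the set is consistent.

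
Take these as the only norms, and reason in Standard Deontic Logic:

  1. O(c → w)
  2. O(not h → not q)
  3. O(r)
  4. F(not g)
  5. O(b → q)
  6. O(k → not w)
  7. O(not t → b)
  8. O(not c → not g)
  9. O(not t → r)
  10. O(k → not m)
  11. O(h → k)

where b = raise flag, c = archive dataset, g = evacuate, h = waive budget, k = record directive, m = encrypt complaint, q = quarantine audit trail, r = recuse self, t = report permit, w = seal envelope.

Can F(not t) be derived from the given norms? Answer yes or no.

Premise 4, F(not g), is equivalent to O(g).
The contrapositive of premise 8 (O(not c → not g)) is O(g → c), and O(g) is already established, so O(c).
With premise 1, O(c → w), the K-axiom yields O(w).
The contrapositive of premise 6 (O(k → not w)) is O(w → not k), and O(w) is already established, so O(not k).
Premise 11 is O(h → k); contrapositively O(not k → not h). Since O(not k) holds, K gives O(not h).
Applying K to premise 2 (O(not h → not q)) and O(not h) yields O(not q).
Premise 5, O(b → q), contraposes to O(not q → not b); with O(not q) we get O(not b).
Premise 7 is O(not t → b); contrapositively O(not b → t). Since O(not b) holds, K gives O(t).
Premises 3, 9, 10 do not contribute to this derivation.
So O(t) holds, i.e. F(not t). The claim follows.

Yes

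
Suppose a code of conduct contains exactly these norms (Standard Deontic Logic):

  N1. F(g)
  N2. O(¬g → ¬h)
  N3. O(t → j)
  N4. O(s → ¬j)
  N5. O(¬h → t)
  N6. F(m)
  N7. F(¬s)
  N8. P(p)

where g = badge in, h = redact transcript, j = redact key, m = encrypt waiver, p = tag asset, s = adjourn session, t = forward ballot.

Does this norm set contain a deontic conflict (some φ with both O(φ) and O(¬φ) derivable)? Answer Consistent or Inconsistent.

Inconsistent

Premise 1, F(g), is equivalent to O(¬g).
Premise 2 is O(¬g → ¬h); since O(¬g), deontic closure gives O(¬h).
With premise 5, O(¬h → t), the K-axiom yields O(t).
Premise 3 is O(t → j); since O(t), deontic closure gives O(j).
Premise 4 is O(s → ¬j); contrapositively O(j → ¬s). Since O(j) holds, K gives O(¬s).
But premise 7, F(¬s), means O(s).
We now have both O(¬s) and O(s) — s is simultaneously obligatory and forbidden, violating the D-axiom.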